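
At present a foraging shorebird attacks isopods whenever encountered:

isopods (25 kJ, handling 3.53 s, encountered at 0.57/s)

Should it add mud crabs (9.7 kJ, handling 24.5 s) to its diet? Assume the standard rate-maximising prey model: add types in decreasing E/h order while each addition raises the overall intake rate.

On isopods alone, R = ΣλE/(1+Σλh) = 14.25/3.012 = 4.731 kJ/s.
mud crabs: E/h = 9.7/24.5 = 0.3959 kJ/s.
Since 0.3959 < R, time spent handling mud crabs is better spent searching.

No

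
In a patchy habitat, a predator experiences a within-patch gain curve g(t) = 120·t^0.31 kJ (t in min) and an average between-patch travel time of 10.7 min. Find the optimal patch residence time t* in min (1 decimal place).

By the marginal value theorem, leave when the instantaneous gain rate g'(t) equals the habitat-wide average g(t)/(T + t).
g'(t) = 0.31·120·t^-0.69. Setting 0.31·120·t^-0.69 = 120·t^0.31/(10.7+t) gives 0.31(10.7+t) = t, so 0.69·t = 0.31×10.7.
t* = 0.31×10.7/0.69 = 4.807 min.

4.8 min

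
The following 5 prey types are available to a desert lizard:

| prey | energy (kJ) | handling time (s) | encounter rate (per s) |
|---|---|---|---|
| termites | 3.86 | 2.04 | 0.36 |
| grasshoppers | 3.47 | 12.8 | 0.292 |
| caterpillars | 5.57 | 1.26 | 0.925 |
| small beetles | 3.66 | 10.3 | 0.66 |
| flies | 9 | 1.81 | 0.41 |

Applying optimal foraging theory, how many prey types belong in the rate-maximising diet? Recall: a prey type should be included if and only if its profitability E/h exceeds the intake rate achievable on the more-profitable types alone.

2

E/h in descending order: flies 4.97, caterpillars 4.42, termites 1.89, small beetles 0.355, grasshoppers 0.271 kJ/s. The optimal diet is the largest prefix of this list for which every included type satisfies E_i/h_i > R on the types above it.
Rate on top 1: 2.118. caterpillars: 4.42 > 2.118 → include.
Rate on top 2: 3.041. termites: 1.89 < 3.041 → exclude; stop.
Optimal diet: flies, caterpillars — 2 of 5 types.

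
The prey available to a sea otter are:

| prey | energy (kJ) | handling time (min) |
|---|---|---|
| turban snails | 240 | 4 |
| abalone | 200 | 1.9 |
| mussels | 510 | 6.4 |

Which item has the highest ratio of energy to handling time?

abalone

Profitability E/h (kJ/min): turban snails = 240/4 = 60, abalone = 200/1.9 = 105, mussels = 510/6.4 = 79.7.
Ranked: abalone > mussels > turban snails.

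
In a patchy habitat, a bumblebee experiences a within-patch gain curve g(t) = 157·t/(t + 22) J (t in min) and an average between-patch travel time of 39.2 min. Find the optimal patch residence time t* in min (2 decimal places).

29.37 min

By the marginal value theorem, leave when the instantaneous gain rate g'(t) equals the habitat-wide average g(t)/(T + t).
g'(t) = 157·22/(t + 22)². Setting 157·22/(t+22)² = 157t/[(t+22)(39.2+t)] gives 22(39.2+t) = t(t+22), so t² = 22×39.2 = 862.4.
t* = √862.4 = 29.37 min.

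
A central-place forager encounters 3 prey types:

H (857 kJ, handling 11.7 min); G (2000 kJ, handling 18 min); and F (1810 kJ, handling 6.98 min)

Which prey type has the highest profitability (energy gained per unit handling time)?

In descending order of E/h:
F: 1810/6.98 = 259 kJ/min
G: 2000/18 = 111 kJ/min
H: 857/11.7 = 73.2 kJ/min

F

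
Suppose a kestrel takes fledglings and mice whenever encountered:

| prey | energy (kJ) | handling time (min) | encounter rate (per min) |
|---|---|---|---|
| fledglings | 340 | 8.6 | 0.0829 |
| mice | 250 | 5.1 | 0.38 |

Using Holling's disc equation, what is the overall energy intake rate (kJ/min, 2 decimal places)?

R = (0.0829×340 + 0.38×250) / (1 + 0.0829×8.6 + 0.38×5.1) = 123.2/3.651 = 33.74 kJ/min.

33.74 kJ/min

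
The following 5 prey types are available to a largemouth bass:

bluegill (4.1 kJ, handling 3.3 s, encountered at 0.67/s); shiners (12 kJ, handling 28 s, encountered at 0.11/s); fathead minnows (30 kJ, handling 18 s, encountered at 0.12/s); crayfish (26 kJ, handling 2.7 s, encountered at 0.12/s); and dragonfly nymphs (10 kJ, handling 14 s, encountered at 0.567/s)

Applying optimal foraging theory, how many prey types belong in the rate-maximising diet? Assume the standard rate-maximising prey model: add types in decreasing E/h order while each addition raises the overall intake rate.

1

Profitabilities (E/h, kJ/s): crayfish 9.63, fathead minnows 1.67, bluegill 1.24, dragonfly nymphs 0.714, shiners 0.429. Add prey in this order while the next type's profitability exceeds the intake rate on those already taken.
Rate on top 1: 2.356. fathead minnows: 1.67 < 2.356 → exclude; stop.
Optimal diet: crayfish — 1 of 5 types.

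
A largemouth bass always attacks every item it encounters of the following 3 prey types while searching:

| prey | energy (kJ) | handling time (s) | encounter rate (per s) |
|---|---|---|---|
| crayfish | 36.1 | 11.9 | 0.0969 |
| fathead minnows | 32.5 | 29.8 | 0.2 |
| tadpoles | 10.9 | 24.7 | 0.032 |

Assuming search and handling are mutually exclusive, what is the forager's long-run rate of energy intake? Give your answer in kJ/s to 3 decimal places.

R = (0.0969×36.1 + 0.2×32.5 + 0.032×10.9) / (1 + 0.0969×11.9 + 0.2×29.8 + 0.032×24.7) = 10.35/8.904 = 1.162 kJ/s.

1.162 kJ/s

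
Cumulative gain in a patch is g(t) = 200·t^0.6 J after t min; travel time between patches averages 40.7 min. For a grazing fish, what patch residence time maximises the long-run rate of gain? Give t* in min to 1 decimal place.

61.1 min

By the marginal value theorem, leave when the instantaneous gain rate g'(t) equals the habitat-wide average g(t)/(T + t).
g'(t) = 0.6·200·t^-0.4. Setting 0.6·200·t^-0.4 = 200·t^0.6/(40.7+t) gives 0.6(40.7+t) = t, so 0.40·t = 0.6×40.7.
t* = 0.6×40.7/0.40 = 61.05 min.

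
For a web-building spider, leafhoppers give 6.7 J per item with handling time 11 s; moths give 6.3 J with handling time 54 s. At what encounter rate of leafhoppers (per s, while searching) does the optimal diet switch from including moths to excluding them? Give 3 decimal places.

0.022 per s

Drop moths once their profitability E₂/h₂ falls below the rate achievable on leafhoppers alone: E₂/h₂ = λE₁/(1 + λh₁).
Solve for λ: λE₁h₂ = E₂(1 + λh₁) → λ(E₁h₂ − E₂h₁) = E₂ → λ = E₂/(E₁h₂ − E₂h₁).
λ = 6.3/(6.7×54 − 6.3×11) = 6.3/292.5 = 0.02154 per s.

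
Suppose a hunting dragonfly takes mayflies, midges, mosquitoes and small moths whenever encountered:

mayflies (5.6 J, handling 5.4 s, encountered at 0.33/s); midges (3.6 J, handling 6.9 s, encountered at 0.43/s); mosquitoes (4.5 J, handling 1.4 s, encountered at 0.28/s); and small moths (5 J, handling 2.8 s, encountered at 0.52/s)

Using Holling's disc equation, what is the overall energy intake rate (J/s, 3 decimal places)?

R = Σλ_iE_i / (1 + Σλ_ih_i)
Numerator: 0.33×5.6 + 0.43×3.6 + 0.28×4.5 + 0.52×5 = 7.256
Denominator: 1 + 0.33×5.4 + 0.43×6.9 + 0.28×1.4 + 0.52×2.8 = 7.597
R = 7.256/7.597 = 0.9551 J/s

0.955 J/s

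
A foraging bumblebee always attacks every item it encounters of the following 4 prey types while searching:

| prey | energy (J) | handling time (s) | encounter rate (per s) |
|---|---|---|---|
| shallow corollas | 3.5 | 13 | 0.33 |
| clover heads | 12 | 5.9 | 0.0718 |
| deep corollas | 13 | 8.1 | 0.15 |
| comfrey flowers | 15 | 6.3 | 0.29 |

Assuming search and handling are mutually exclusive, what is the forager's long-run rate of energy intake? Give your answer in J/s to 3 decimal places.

0.950 J/s

R = Σλ_iE_i / (1 + Σλ_ih_i)
Numerator: 0.33×3.5 + 0.0718×12 + 0.15×13 + 0.29×15 = 8.317
Denominator: 1 + 0.33×13 + 0.0718×5.9 + 0.15×8.1 + 0.29×6.3 = 8.756
R = 8.317/8.756 = 0.9499 J/s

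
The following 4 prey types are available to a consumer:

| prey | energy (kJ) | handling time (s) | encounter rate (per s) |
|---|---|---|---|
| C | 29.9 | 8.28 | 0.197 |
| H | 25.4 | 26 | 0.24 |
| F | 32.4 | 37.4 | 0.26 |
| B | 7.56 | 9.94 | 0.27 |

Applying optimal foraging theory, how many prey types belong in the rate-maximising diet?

1

Profitabilities (E/h, kJ/s): C 3.61, H 0.977, F 0.866, B 0.761. Add prey in this order while the next type's profitability exceeds the intake rate on those already taken.
Rate on top 1: 2.239. H: 0.977 < 2.239 → exclude; stop.
Optimal diet: C — 1 of 4 types.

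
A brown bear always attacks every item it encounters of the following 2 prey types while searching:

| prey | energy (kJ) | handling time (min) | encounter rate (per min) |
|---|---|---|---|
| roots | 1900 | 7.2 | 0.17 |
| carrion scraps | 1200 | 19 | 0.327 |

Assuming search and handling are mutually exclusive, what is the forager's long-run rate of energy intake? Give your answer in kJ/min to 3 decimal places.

R = (0.17×1900 + 0.327×1200) / (1 + 0.17×7.2 + 0.327×19) = 715.4/8.437 = 84.79 kJ/min.

84.793 kJ/min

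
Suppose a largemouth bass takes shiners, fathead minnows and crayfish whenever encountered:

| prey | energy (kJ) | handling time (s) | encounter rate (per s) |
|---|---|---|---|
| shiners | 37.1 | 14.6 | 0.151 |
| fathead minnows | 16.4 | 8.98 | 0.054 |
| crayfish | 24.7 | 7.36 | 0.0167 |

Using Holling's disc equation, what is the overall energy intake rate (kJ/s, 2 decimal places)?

1.81 kJ/s

Energy encountered per unit search time: 0.151×37.1 + 0.054×16.4 + 0.0167×24.7 = 6.9 kJ/s.
Handling time per unit search time: 0.151×14.6 + 0.054×8.98 + 0.0167×7.36 = 2.812.
Rate = 6.9/(1 + 2.812) = 1.81 kJ/s.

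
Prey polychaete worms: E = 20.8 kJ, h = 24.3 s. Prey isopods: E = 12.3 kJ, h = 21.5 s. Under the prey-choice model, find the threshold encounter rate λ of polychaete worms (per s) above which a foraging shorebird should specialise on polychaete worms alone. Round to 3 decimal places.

0.083 per s

Drop isopods once their profitability E₂/h₂ falls below the rate achievable on polychaete worms alone: E₂/h₂ = λE₁/(1 + λh₁).
Solve for λ: λE₁h₂ = E₂(1 + λh₁) → λ(E₁h₂ − E₂h₁) = E₂ → λ = E₂/(E₁h₂ − E₂h₁).
λ = 12.3/(20.8×21.5 − 12.3×24.3) = 12.3/148.3 = 0.08293 per s.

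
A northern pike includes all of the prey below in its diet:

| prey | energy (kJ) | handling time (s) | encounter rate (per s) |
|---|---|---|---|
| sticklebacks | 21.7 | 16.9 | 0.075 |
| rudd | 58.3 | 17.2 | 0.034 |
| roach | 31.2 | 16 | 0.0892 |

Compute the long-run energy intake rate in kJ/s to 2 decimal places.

1.49 kJ/s

R = (0.075×21.7 + 0.034×58.3 + 0.0892×31.2) / (1 + 0.075×16.9 + 0.034×17.2 + 0.0892×16) = 6.393/4.279 = 1.494 kJ/s.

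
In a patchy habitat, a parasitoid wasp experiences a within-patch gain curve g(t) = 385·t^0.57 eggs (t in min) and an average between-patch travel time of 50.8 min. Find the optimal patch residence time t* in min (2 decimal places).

Optimal t* satisfies g'(t*) = g(t*)/(T + t*).
g'(t) = 0.57·385·t^-0.43. Setting 0.57·385·t^-0.43 = 385·t^0.57/(50.8+t) gives 0.57(50.8+t) = t, so 0.43·t = 0.57×50.8.
t* = 0.57×50.8/0.43 = 67.34 min.

67.34 min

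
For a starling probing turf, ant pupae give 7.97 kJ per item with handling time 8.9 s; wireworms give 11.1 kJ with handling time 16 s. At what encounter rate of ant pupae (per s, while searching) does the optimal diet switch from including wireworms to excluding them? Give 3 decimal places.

The zero-one rule: include wireworms iff E₂/h₂ > λE₁/(1+λh₁). Equality gives the switch point.
λE₁h₂ = E₂ + λE₂h₁ ⇒ λ = E₂/(E₁h₂ − E₂h₁) = 11.1/(127.5 − 98.79) = 0.3864 per s.

0.386 per s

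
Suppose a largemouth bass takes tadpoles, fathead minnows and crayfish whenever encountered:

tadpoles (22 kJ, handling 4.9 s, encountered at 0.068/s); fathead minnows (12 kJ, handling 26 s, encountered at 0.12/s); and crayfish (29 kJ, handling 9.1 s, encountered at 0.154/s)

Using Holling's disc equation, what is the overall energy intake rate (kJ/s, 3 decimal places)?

R = (0.068×22 + 0.12×12 + 0.154×29) / (1 + 0.068×4.9 + 0.12×26 + 0.154×9.1) = 7.402/5.855 = 1.264 kJ/s.

1.264 kJ/s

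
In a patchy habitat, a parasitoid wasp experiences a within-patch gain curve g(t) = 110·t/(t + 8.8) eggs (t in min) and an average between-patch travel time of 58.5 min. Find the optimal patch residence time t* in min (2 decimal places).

22.69 min

Optimal t* satisfies g'(t*) = g(t*)/(T + t*).
g'(t) = 110·8.8/(t + 8.8)². Setting 110·8.8/(t+8.8)² = 110t/[(t+8.8)(58.5+t)] gives 8.8(58.5+t) = t(t+8.8), so t² = 8.8×58.5 = 514.8.
t* = √514.8 = 22.69 min.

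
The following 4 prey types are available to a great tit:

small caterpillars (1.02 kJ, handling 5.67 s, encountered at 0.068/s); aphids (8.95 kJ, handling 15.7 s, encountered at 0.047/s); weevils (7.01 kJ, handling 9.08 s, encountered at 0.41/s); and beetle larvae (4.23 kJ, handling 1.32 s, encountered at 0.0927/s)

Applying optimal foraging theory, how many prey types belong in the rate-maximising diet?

E/h in descending order: beetle larvae 3.2, weevils 0.772, aphids 0.57, small caterpillars 0.18 kJ/s. The optimal diet is the largest prefix of this list for which every included type satisfies E_i/h_i > R on the types above it.
Rate on top 1: 0.3494. weevils: 0.772 > 0.3494 → include.
Rate on top 2: 0.6741. aphids: 0.57 < 0.6741 → exclude; stop.
Optimal diet: beetle larvae, weevils — 2 of 4 types.

2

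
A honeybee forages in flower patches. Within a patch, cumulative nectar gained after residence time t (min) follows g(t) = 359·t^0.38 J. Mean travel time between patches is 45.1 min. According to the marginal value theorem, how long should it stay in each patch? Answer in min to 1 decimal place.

Optimal t* satisfies g'(t*) = g(t*)/(T + t*).
g'(t) = 0.38·359·t^-0.62. Setting 0.38·359·t^-0.62 = 359·t^0.38/(45.1+t) gives 0.38(45.1+t) = t, so 0.62·t = 0.38×45.1.
t* = 0.38×45.1/0.62 = 27.64 min.

27.6 min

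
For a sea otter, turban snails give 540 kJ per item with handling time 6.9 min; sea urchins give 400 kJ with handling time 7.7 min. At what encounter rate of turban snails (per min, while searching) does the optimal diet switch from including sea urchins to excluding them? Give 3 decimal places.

0.286 per min

At the threshold, the rate on turban snails alone equals the profitability of sea urchins: λ·540/(1 + λ·6.9) = 400/7.7 = 51.95.
Rearranging, λ(540 − 51.95×6.9) = 51.95, so λ = 51.95/181.6 = 0.2861 per min.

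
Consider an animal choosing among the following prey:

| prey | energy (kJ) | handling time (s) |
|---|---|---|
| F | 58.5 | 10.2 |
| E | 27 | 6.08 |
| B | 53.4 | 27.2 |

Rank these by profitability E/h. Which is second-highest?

Profitability E/h (kJ/s): F = 58.5/10.2 = 5.74, E = 27/6.08 = 4.44, B = 53.4/27.2 = 1.96.
Ranked: F > E > B.

E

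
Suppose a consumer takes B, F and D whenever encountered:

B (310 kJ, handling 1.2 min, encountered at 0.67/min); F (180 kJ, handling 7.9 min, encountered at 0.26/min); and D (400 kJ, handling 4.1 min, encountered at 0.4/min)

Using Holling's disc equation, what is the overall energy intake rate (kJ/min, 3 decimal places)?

75.391 kJ/min

R = Σλ_iE_i / (1 + Σλ_ih_i)
Numerator: 0.67×310 + 0.26×180 + 0.4×400 = 414.5
Denominator: 1 + 0.67×1.2 + 0.26×7.9 + 0.4×4.1 = 5.498
R = 414.5/5.498 = 75.39 kJ/min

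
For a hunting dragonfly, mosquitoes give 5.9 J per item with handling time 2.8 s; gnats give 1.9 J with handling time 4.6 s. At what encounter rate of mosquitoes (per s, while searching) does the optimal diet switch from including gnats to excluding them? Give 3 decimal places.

Drop gnats once their profitability E₂/h₂ falls below the rate achievable on mosquitoes alone: E₂/h₂ = λE₁/(1 + λh₁).
Solve for λ: λE₁h₂ = E₂(1 + λh₁) → λ(E₁h₂ − E₂h₁) = E₂ → λ = E₂/(E₁h₂ − E₂h₁).
λ = 1.9/(5.9×4.6 − 1.9×2.8) = 1.9/21.82 = 0.08708 per s.

0.087 per s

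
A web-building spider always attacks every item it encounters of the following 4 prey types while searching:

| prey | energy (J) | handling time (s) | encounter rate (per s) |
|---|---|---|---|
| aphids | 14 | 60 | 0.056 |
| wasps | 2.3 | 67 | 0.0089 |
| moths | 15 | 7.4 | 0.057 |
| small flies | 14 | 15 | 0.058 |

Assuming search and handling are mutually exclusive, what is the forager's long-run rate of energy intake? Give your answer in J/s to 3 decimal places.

0.396 J/s

R = Σλ_iE_i / (1 + Σλ_ih_i)
Numerator: 0.056×14 + 0.0089×2.3 + 0.057×15 + 0.058×14 = 2.471
Denominator: 1 + 0.056×60 + 0.0089×67 + 0.057×7.4 + 0.058×15 = 6.248
R = 2.471/6.248 = 0.3956 J/s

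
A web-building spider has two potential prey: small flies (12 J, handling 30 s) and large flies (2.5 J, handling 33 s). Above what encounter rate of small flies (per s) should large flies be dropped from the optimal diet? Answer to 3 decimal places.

0.008 per s

The zero-one rule: include large flies iff E₂/h₂ > λE₁/(1+λh₁). Equality gives the switch point.
λE₁h₂ = E₂ + λE₂h₁ ⇒ λ = E₂/(E₁h₂ − E₂h₁) = 2.5/(396 − 75) = 0.007788 per s.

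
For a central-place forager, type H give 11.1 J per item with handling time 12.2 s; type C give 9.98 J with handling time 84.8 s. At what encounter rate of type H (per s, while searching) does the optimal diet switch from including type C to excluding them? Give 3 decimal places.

At the threshold, the rate on type H alone equals the profitability of type C: λ·11.1/(1 + λ·12.2) = 9.98/84.8 = 0.1177.
Rearranging, λ(11.1 − 0.1177×12.2) = 0.1177, so λ = 0.1177/9.664 = 0.01218 per s.

0.012 per s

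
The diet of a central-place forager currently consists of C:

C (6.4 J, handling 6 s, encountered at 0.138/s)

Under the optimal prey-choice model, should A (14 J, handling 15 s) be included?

Yes

On C alone, R = ΣλE/(1+Σλh) = 0.8832/1.828 = 0.4832 J/s.
A: E/h = 14/15 = 0.9333 J/s.
0.9333 > 0.4832, so adding A raises the average — include it.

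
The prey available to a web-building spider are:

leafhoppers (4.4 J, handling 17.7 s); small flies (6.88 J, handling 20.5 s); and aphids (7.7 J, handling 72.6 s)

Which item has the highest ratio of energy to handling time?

small flies

Profitability E/h (J/s): leafhoppers = 4.4/17.7 = 0.249, small flies = 6.88/20.5 = 0.336, aphids = 7.7/72.6 = 0.106.
Ranked: small flies > leafhoppers > aphids.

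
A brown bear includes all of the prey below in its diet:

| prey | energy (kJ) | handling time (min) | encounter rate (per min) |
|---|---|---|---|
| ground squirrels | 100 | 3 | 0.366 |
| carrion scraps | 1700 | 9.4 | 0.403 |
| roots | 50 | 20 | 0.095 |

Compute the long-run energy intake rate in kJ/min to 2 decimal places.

93.30 kJ/min

R = Σλ_iE_i / (1 + Σλ_ih_i)
Numerator: 0.366×100 + 0.403×1700 + 0.095×50 = 726.5
Denominator: 1 + 0.366×3 + 0.403×9.4 + 0.095×20 = 7.786
R = 726.5/7.786 = 93.3 kJ/min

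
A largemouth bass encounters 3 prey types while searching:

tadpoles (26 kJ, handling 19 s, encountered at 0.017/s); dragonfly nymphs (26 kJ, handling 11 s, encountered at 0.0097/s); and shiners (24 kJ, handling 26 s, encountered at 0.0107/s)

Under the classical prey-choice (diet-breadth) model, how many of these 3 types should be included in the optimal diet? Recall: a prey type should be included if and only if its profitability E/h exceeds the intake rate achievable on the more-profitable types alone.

3

Profitabilities (E/h, kJ/s): dragonfly nymphs 2.36, tadpoles 1.37, shiners 0.923. Add prey in this order while the next type's profitability exceeds the intake rate on those already taken.
Rate on top 1: 0.2279. tadpoles: 1.37 > 0.2279 → include.
Rate on top 2: 0.4856. shiners: 0.923 > 0.4856 → include.
Optimal diet: dragonfly nymphs, tadpoles, shiners — 3 of 3 types.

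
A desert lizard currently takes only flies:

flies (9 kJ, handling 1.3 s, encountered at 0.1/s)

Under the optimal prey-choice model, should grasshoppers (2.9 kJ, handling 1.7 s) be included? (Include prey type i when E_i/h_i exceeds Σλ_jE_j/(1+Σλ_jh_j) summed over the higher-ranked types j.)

On flies alone, R = ΣλE/(1+Σλh) = 0.9/1.13 = 0.7965 kJ/s.
Profitability of grasshoppers: 2.9/1.7 = 1.706 kJ/s.
Since 1.706 > R, including grasshoppers increases the long-run rate.

Yes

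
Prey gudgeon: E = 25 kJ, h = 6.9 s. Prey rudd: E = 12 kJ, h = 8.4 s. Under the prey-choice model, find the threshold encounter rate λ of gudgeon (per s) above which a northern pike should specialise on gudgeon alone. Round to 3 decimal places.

The zero-one rule: include rudd iff E₂/h₂ > λE₁/(1+λh₁). Equality gives the switch point.
λE₁h₂ = E₂ + λE₂h₁ ⇒ λ = E₂/(E₁h₂ − E₂h₁) = 12/(210 − 82.8) = 0.09434 per s.

0.094 per s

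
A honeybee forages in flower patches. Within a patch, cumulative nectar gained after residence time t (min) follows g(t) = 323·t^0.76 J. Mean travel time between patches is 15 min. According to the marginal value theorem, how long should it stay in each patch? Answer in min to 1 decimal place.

47.5 min

Optimal t* satisfies g'(t*) = g(t*)/(T + t*).
g'(t) = 0.76·323·t^-0.24. Setting 0.76·323·t^-0.24 = 323·t^0.76/(15+t) gives 0.76(15+t) = t, so 0.24·t = 0.76×15.
t* = 0.76×15/0.24 = 47.5 min.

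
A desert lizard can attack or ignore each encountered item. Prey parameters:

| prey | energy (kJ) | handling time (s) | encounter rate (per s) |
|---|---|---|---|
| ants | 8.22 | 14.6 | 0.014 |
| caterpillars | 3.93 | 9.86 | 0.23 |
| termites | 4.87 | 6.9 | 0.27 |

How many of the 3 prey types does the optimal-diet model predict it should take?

2

E/h in descending order: termites 0.706, ants 0.563, caterpillars 0.399 kJ/s. The optimal diet is the largest prefix of this list for which every included type satisfies E_i/h_i > R on the types above it.
Rate on top 1: 0.4593. ants: 0.563 > 0.4593 → include.
Rate on top 2: 0.4662. caterpillars: 0.399 < 0.4662 → exclude; stop.
Optimal diet: termites, ants — 2 of 3 types.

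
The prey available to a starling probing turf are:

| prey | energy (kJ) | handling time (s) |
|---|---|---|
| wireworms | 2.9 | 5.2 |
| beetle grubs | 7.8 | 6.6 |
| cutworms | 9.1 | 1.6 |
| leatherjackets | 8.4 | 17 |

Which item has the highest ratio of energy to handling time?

cutworms

In descending order of E/h:
cutworms: 9.1/1.6 = 5.69 kJ/s
beetle grubs: 7.8/6.6 = 1.18 kJ/s
wireworms: 2.9/5.2 = 0.558 kJ/s
leatherjackets: 8.4/17 = 0.494 kJ/s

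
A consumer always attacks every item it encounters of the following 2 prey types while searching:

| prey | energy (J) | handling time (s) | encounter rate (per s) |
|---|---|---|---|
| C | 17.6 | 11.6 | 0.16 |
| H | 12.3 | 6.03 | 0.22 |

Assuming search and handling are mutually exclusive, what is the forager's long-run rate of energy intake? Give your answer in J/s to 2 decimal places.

1.32 J/s

Energy encountered per unit search time: 0.16×17.6 + 0.22×12.3 = 5.522 J/s.
Handling time per unit search time: 0.16×11.6 + 0.22×6.03 = 3.183.
Rate = 5.522/(1 + 3.183) = 1.32 J/s.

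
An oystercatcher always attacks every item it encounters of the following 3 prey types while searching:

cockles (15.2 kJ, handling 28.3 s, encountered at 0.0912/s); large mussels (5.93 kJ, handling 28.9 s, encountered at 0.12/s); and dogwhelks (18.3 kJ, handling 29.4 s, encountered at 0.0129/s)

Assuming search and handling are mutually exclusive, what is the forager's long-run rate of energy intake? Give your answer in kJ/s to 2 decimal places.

R = Σλ_iE_i / (1 + Σλ_ih_i)
Numerator: 0.0912×15.2 + 0.12×5.93 + 0.0129×18.3 = 2.334
Denominator: 1 + 0.0912×28.3 + 0.12×28.9 + 0.0129×29.4 = 7.428
R = 2.334/7.428 = 0.3142 kJ/s

0.31 kJ/s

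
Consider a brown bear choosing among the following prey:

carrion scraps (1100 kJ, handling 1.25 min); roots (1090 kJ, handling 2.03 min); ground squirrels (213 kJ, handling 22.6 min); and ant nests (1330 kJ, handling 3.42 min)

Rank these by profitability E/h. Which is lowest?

Profitability E/h (kJ/min): carrion scraps = 1100/1.25 = 880, roots = 1090/2.03 = 537, ground squirrels = 213/22.6 = 9.42, ant nests = 1330/3.42 = 389.
Ranked: carrion scraps > roots > ant nests > ground squirrels.

ground squirrels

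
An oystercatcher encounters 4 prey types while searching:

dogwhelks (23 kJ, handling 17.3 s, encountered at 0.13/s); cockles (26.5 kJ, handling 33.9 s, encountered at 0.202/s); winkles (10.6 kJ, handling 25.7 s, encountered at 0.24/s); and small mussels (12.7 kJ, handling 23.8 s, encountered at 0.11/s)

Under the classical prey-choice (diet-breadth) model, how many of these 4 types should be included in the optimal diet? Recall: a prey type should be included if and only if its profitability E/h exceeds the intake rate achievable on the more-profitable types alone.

Profitabilities (E/h, kJ/s): dogwhelks 1.33, cockles 0.782, small mussels 0.534, winkles 0.412. Add prey in this order while the next type's profitability exceeds the intake rate on those already taken.
Rate on top 1: 0.9203. cockles: 0.782 < 0.9203 → exclude; stop.
Optimal diet: dogwhelks — 1 of 4 types.

1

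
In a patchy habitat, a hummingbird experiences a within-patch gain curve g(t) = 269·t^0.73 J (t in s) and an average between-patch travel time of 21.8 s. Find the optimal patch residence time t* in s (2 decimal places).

Maximise g(t)/(T+t): set derivative to zero → g'(t)(T+t) = g(t).
g'(t) = 0.73·269·t^-0.27. Setting 0.73·269·t^-0.27 = 269·t^0.73/(21.8+t) gives 0.73(21.8+t) = t, so 0.27·t = 0.73×21.8.
t* = 0.73×21.8/0.27 = 58.94 s.

58.94 s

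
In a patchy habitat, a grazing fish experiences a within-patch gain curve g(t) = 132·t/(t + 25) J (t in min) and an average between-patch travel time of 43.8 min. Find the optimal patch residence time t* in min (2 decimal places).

33.09 min

Maximise g(t)/(T+t): set derivative to zero → g'(t)(T+t) = g(t).
g'(t) = 132·25/(t + 25)². Setting 132·25/(t+25)² = 132t/[(t+25)(43.8+t)] gives 25(43.8+t) = t(t+25), so t² = 25×43.8 = 1095.
t* = √1095 = 33.09 min.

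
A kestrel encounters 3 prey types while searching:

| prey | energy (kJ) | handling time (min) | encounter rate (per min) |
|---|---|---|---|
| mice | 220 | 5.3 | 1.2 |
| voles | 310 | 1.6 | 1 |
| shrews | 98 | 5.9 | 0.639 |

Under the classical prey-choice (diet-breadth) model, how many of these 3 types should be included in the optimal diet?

1

Profitabilities (E/h, kJ/min): voles 194, mice 41.5, shrews 16.6. Add prey in this order while the next type's profitability exceeds the intake rate on those already taken.
Rate on top 1: 119.2. mice: 41.5 < 119.2 → exclude; stop.
Optimal diet: voles — 1 of 3 types.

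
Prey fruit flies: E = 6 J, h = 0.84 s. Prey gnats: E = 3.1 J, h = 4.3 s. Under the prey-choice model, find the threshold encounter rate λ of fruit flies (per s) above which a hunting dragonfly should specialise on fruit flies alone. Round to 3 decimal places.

0.134 per s

Drop gnats once their profitability E₂/h₂ falls below the rate achievable on fruit flies alone: E₂/h₂ = λE₁/(1 + λh₁).
Solve for λ: λE₁h₂ = E₂(1 + λh₁) → λ(E₁h₂ − E₂h₁) = E₂ → λ = E₂/(E₁h₂ − E₂h₁).
λ = 3.1/(6×4.3 − 3.1×0.84) = 3.1/23.2 = 0.1336 per s.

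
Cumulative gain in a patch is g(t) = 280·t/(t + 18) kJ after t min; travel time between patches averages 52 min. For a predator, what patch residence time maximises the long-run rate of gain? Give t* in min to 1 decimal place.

Maximise g(t)/(T+t): set derivative to zero → g'(t)(T+t) = g(t).
g'(t) = 280·18/(t + 18)². Setting 280·18/(t+18)² = 280t/[(t+18)(52+t)] gives 18(52+t) = t(t+18), so t² = 18×52 = 936.
t* = √936 = 30.59 min.

30.6 min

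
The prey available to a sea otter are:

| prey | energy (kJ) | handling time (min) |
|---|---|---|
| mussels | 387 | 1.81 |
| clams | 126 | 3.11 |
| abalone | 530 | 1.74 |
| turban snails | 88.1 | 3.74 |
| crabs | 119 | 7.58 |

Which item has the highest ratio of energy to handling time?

In descending order of E/h:
abalone: 530/1.74 = 305 kJ/min
mussels: 387/1.81 = 214 kJ/min
clams: 126/3.11 = 40.5 kJ/min
turban snails: 88.1/3.74 = 23.6 kJ/min
crabs: 119/7.58 = 15.7 kJ/min

abalone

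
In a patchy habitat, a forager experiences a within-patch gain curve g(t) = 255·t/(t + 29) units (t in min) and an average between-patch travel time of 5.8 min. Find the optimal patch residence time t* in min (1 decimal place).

13.0 min

Optimal t* satisfies g'(t*) = g(t*)/(T + t*).
g'(t) = 255·29/(t + 29)². Setting 255·29/(t+29)² = 255t/[(t+29)(5.8+t)] gives 29(5.8+t) = t(t+29), so t² = 29×5.8 = 168.2.
t* = √168.2 = 12.97 min.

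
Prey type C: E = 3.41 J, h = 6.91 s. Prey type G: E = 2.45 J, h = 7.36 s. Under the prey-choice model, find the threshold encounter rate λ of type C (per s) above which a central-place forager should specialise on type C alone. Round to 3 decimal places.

0.300 per s

The zero-one rule: include type G iff E₂/h₂ > λE₁/(1+λh₁). Equality gives the switch point.
λE₁h₂ = E₂ + λE₂h₁ ⇒ λ = E₂/(E₁h₂ − E₂h₁) = 2.45/(25.1 − 16.93) = 0.2999 per s.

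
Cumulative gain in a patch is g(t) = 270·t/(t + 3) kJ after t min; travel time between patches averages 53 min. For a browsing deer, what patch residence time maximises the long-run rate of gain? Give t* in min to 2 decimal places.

12.61 min

Optimal t* satisfies g'(t*) = g(t*)/(T + t*).
g'(t) = 270·3/(t + 3)². Setting 270·3/(t+3)² = 270t/[(t+3)(53+t)] gives 3(53+t) = t(t+3), so t² = 3×53 = 159.
t* = √159 = 12.61 min.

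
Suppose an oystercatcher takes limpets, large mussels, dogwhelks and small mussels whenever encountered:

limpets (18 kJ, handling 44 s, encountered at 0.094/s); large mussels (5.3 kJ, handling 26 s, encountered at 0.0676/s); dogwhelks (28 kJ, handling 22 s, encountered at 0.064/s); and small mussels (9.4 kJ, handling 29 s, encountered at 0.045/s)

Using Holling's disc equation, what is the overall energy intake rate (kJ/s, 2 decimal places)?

Energy encountered per unit search time: 0.094×18 + 0.0676×5.3 + 0.064×28 + 0.045×9.4 = 4.265 kJ/s.
Handling time per unit search time: 0.094×44 + 0.0676×26 + 0.064×22 + 0.045×29 = 8.607.
Rate = 4.265/(1 + 8.607) = 0.444 kJ/s.

0.44 kJ/s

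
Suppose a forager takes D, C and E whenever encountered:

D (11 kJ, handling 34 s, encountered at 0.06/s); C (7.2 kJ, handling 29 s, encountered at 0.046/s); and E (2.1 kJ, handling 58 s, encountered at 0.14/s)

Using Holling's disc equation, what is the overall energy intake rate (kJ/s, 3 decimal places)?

Energy encountered per unit search time: 0.06×11 + 0.046×7.2 + 0.14×2.1 = 1.285 kJ/s.
Handling time per unit search time: 0.06×34 + 0.046×29 + 0.14×58 = 11.49.
Rate = 1.285/(1 + 11.49) = 0.1029 kJ/s.

0.103 kJ/s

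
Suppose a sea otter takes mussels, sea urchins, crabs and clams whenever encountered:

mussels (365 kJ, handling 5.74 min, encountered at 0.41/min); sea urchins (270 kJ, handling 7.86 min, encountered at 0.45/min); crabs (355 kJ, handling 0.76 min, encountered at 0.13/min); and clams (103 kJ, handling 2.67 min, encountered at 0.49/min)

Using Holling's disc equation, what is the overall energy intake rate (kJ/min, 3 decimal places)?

44.323 kJ/min

R = (0.41×365 + 0.45×270 + 0.13×355 + 0.49×103) / (1 + 0.41×5.74 + 0.45×7.86 + 0.13×0.76 + 0.49×2.67) = 367.8/8.297 = 44.32 kJ/min.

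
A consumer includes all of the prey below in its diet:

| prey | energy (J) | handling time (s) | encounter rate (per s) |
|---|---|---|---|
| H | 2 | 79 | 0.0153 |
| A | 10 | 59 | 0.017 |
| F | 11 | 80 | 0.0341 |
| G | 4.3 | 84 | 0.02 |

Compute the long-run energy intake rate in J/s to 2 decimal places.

0.09 J/s

R = (0.0153×2 + 0.017×10 + 0.0341×11 + 0.02×4.3) / (1 + 0.0153×79 + 0.017×59 + 0.0341×80 + 0.02×84) = 0.6617/7.62 = 0.08684 J/s.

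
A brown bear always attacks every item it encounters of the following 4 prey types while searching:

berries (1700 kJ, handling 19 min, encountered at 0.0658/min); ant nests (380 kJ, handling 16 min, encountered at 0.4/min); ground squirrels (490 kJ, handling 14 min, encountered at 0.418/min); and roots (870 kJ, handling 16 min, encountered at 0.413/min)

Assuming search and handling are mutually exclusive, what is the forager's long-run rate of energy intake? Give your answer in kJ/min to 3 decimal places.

39.222 kJ/min

R = (0.0658×1700 + 0.4×380 + 0.418×490 + 0.413×870) / (1 + 0.0658×19 + 0.4×16 + 0.418×14 + 0.413×16) = 828/21.11 = 39.22 kJ/min.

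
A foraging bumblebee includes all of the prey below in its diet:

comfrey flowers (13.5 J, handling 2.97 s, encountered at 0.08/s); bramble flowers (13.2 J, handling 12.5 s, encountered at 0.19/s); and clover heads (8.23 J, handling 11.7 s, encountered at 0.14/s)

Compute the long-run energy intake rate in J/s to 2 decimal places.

R = Σλ_iE_i / (1 + Σλ_ih_i)
Numerator: 0.08×13.5 + 0.19×13.2 + 0.14×8.23 = 4.74
Denominator: 1 + 0.08×2.97 + 0.19×12.5 + 0.14×11.7 = 5.251
R = 4.74/5.251 = 0.9028 J/s

0.90 J/s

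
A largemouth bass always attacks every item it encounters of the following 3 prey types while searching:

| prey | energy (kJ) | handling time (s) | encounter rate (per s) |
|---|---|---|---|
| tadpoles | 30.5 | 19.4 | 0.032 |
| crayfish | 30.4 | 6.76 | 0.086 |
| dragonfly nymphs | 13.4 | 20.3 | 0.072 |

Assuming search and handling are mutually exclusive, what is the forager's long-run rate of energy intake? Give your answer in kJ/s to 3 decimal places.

1.243 kJ/s

R = Σλ_iE_i / (1 + Σλ_ih_i)
Numerator: 0.032×30.5 + 0.086×30.4 + 0.072×13.4 = 4.555
Denominator: 1 + 0.032×19.4 + 0.086×6.76 + 0.072×20.3 = 3.664
R = 4.555/3.664 = 1.243 kJ/s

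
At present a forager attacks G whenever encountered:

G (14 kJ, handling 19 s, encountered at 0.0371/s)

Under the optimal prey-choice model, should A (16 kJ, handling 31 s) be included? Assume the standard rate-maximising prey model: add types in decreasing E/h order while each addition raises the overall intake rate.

On G alone, R = ΣλE/(1+Σλh) = 0.5194/1.705 = 0.3047 kJ/s.
Profitability of A: 16/31 = 0.5161 kJ/s.
Since 0.5161 > R, including A increases the long-run rate.

Yes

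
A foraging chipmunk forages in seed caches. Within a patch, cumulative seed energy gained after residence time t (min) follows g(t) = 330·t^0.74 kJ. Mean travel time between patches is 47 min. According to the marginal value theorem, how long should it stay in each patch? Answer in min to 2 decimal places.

Optimal t* satisfies g'(t*) = g(t*)/(T + t*).
g'(t) = 0.74·330·t^-0.26. Setting 0.74·330·t^-0.26 = 330·t^0.74/(47+t) gives 0.74(47+t) = t, so 0.26·t = 0.74×47.
t* = 0.74×47/0.26 = 133.8 min.

133.77 min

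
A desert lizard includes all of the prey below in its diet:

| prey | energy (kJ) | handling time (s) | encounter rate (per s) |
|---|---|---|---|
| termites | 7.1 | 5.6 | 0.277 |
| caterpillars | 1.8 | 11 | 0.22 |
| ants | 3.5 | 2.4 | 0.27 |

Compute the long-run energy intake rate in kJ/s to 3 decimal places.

R = (0.277×7.1 + 0.22×1.8 + 0.27×3.5) / (1 + 0.277×5.6 + 0.22×11 + 0.27×2.4) = 3.308/5.619 = 0.5886 kJ/s.

0.589 kJ/s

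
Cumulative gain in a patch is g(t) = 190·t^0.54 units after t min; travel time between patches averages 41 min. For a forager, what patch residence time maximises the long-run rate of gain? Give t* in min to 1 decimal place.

48.1 min

Optimal t* satisfies g'(t*) = g(t*)/(T + t*).
g'(t) = 0.54·190·t^-0.46. Setting 0.54·190·t^-0.46 = 190·t^0.54/(41+t) gives 0.54(41+t) = t, so 0.46·t = 0.54×41.
t* = 0.54×41/0.46 = 48.13 min.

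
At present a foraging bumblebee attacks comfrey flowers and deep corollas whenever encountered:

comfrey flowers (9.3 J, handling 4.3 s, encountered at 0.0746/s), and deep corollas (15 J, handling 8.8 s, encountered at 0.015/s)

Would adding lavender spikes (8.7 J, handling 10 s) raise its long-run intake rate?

Yes

Current rate: (0.0746×9.3 + 0.015×15)/(1 + 0.0746×4.3 + 0.015×8.8) = 0.6324 J/s.
Profitability of lavender spikes: 8.7/10 = 0.87 J/s.
Since 0.87 > R, including lavender spikes increases the long-run rate.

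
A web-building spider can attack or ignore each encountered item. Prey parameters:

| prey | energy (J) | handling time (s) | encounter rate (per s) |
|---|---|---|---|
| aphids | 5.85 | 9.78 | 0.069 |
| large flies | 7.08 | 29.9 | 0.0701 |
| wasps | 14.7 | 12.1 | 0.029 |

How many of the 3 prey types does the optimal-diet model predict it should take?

E/h in descending order: wasps 1.21, aphids 0.598, large flies 0.237 J/s. The optimal diet is the largest prefix of this list for which every included type satisfies E_i/h_i > R on the types above it.
Rate on top 1: 0.3156. aphids: 0.598 > 0.3156 → include.
Rate on top 2: 0.4097. large flies: 0.237 < 0.4097 → exclude; stop.
Optimal diet: wasps, aphids — 2 of 3 types.

2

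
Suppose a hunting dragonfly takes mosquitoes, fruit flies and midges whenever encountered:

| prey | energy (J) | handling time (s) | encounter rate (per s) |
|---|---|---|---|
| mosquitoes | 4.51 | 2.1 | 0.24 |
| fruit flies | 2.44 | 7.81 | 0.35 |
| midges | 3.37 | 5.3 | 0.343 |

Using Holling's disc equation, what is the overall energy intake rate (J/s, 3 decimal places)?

Energy encountered per unit search time: 0.24×4.51 + 0.35×2.44 + 0.343×3.37 = 3.092 J/s.
Handling time per unit search time: 0.24×2.1 + 0.35×7.81 + 0.343×5.3 = 5.055.
Rate = 3.092/(1 + 5.055) = 0.5107 J/s.

0.511 J/s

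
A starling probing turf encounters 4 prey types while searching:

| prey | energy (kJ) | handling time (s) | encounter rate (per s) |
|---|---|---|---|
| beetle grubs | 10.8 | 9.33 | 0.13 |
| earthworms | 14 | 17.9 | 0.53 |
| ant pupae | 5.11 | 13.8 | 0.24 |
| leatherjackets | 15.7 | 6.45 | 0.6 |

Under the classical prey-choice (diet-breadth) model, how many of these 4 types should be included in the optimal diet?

E/h in descending order: leatherjackets 2.43, beetle grubs 1.16, earthworms 0.782, ant pupae 0.37 kJ/s. The optimal diet is the largest prefix of this list for which every included type satisfies E_i/h_i > R on the types above it.
Rate on top 1: 1.934. beetle grubs: 1.16 < 1.934 → exclude; stop.
Optimal diet: leatherjackets — 1 of 4 types.

1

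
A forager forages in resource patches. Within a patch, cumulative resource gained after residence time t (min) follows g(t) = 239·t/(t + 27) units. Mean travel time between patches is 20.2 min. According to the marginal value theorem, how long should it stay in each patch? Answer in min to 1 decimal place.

23.4 min

Maximise g(t)/(T+t): set derivative to zero → g'(t)(T+t) = g(t).
g'(t) = 239·27/(t + 27)². Setting 239·27/(t+27)² = 239t/[(t+27)(20.2+t)] gives 27(20.2+t) = t(t+27), so t² = 27×20.2 = 545.4.
t* = √545.4 = 23.35 min.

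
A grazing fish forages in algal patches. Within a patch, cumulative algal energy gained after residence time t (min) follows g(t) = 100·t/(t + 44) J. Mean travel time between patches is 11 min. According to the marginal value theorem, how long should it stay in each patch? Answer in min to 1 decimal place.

By the marginal value theorem, leave when the instantaneous gain rate g'(t) equals the habitat-wide average g(t)/(T + t).
g'(t) = 100·44/(t + 44)². Setting 100·44/(t+44)² = 100t/[(t+44)(11+t)] gives 44(11+t) = t(t+44), so t² = 44×11 = 484.
t* = √484 = 22 min.

22.0 min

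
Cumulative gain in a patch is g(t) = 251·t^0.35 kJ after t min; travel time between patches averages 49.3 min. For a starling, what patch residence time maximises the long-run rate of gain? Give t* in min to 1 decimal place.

26.5 min

By the marginal value theorem, leave when the instantaneous gain rate g'(t) equals the habitat-wide average g(t)/(T + t).
g'(t) = 0.35·251·t^-0.65. Setting 0.35·251·t^-0.65 = 251·t^0.35/(49.3+t) gives 0.35(49.3+t) = t, so 0.65·t = 0.35×49.3.
t* = 0.35×49.3/0.65 = 26.55 min.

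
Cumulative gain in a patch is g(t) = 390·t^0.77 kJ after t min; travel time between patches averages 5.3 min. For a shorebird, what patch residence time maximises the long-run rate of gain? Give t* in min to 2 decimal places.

17.74 min

Optimal t* satisfies g'(t*) = g(t*)/(T + t*).
g'(t) = 0.77·390·t^-0.23. Setting 0.77·390·t^-0.23 = 390·t^0.77/(5.3+t) gives 0.77(5.3+t) = t, so 0.23·t = 0.77×5.3.
t* = 0.77×5.3/0.23 = 17.74 min.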